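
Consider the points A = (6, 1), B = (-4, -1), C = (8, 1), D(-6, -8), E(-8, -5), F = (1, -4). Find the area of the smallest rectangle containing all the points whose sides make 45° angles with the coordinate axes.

115

In coordinates u = x + y, v = x − y the rectangle is axis-aligned; the map (x,y)→(u,v) scales areas by 2.
u-values: 7, -5, 9, -14, -13, -3; range = 9 − (-14) = 23.
v-values: 5, -3, 7, 2, -3, 5; range = 7 − (-3) = 10.
Area = (23 × 10) / 2 = 115.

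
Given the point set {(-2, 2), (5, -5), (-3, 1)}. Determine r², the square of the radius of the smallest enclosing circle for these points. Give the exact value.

Call the three points A, B, C in the order given.
Side lengths²: AB² = 98, AC² = 2, BC² = 100.
Since BC² = 100 ≥ 98 + 2 = 100, the angle opposite BC is not acute, so the smallest enclosing circle has BC as diameter.
Centre = midpoint of BC = (1, -2), r² = 100/4 = 25.

25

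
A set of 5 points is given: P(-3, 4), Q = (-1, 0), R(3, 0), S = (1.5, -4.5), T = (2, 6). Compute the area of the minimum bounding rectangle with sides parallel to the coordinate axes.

x ranges over [-3, 3], width 6.
y ranges over [-4.5, 6], height 10.5.
Area = 6 × 10.5 = 63.

63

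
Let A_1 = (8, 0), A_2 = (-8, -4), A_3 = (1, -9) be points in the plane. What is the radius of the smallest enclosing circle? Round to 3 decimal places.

8.246

Side lengths²: A_1A_2² = 272, A_1A_3² = 130, A_2A_3² = 106.
Since A_1A_2² = 272 ≥ 130 + 106 = 236, the angle opposite A_1A_2 is not acute, so the smallest enclosing circle has A_1A_2 as diameter.
Centre = midpoint of A_1A_2 = (0, -2), r² = 272/4 = 68.
r = √68 ≈ 8.246.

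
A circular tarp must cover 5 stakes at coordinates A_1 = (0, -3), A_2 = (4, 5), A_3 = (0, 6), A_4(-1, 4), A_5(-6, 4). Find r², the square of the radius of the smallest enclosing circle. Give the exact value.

A smallest enclosing disk is always determined by at most three of the input points on its boundary.
The minimum enclosing circle is determined by three boundary points: A_1, A_2, A_5.
Their circumcentre is (-15/19, 91/38) with r² = 42925/1444.
The farthest remaining point A_3 is at distance² 19669/1444 ≤ 42925/1444.

42925/1444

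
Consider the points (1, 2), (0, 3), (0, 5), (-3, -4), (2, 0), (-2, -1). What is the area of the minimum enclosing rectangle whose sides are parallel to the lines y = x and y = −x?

In coordinates u = x + y, v = x − y the rectangle is axis-aligned; the map (x,y)→(u,v) scales areas by 2.
u-values: 3, 3, 5, -7, 2, -3; range = 5 − (-7) = 12.
v-values: -1, -3, -5, 1, 2, -1; range = 2 − (-5) = 7.
Area = (12 × 7) / 2 = 42.

42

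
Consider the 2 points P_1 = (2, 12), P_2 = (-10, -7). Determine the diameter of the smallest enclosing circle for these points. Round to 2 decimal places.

22.47

The smallest circle enclosing two points has them as diameter endpoints.
Centre = midpoint = (-4, 2.5); r² = |P_1P_2|²/4 = 505/4 = 126.25.
Diameter = 2r = 2√(126.25) ≈ 22.47.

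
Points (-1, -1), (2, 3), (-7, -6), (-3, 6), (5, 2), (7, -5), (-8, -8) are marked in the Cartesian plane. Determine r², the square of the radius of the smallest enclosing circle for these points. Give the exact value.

The minimum enclosing circle is determined by three boundary points: (-3, 6), (7, -5), (-8, -8).
Their circumcentre is (-1.3, -2.5) with r² = 75.14.
The farthest remaining point (5, 2) is at distance² 59.94 ≤ 75.14.

75.14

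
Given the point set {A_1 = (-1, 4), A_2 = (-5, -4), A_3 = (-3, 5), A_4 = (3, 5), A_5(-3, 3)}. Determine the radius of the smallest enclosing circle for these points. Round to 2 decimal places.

The minimum enclosing circle of a finite set is fixed by two of the points (as a diameter) or three (as a circumcircle).
The farthest pair is A_2–A_4 with squared distance 145. The circle on this segment as diameter has centre (-1, 0.5) and r² = 145/4 = 36.25.
Check A_1: distance² to centre = 12.25 ≤ 36.25, so it lies inside.
All remaining points lie in this disk, and no smaller disk contains both endpoints, so this is the minimum enclosing circle.
r = √(36.25) ≈ 6.02.

6.02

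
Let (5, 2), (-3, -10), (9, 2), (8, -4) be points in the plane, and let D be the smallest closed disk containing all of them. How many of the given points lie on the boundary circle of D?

2

The farthest pair is (-3, -10)–(9, 2) with squared distance 288. The circle on this segment as diameter has centre (3, -4) and r² = 288/4 = 72.
Check (5, 2): distance² to centre = 40 ≤ 72, so it lies inside.
All remaining points lie in this disk, and no smaller disk contains both endpoints, so this is the minimum enclosing circle.
The points at distance exactly r from the centre are (-3, -10), (9, 2) — 2 points.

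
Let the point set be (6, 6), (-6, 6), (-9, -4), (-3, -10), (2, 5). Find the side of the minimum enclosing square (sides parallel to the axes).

The bounding box has width 15 and height 16.
An axis-aligned square enclosing the set must have side ≥ max(width, height).
So the minimum side is max(15, 16) = 16.

16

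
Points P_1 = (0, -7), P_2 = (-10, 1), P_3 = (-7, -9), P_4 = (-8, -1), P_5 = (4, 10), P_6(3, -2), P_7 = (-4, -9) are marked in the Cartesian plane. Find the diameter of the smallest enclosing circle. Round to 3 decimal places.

The minimum enclosing circle of a finite set is fixed by two of the points (as a diameter) or three (as a circumcircle).
The farthest pair is P_3–P_5 with squared distance 482. The circle on this segment as diameter has centre (-1.5, 0.5) and r² = 482/4 = 120.5.
Check P_1: distance² to centre = 58.5 ≤ 120.5, so it lies inside.
All remaining points lie in this disk, and no smaller disk contains both endpoints, so this is the minimum enclosing circle.
Diameter = 2r = 2√(120.5) ≈ 21.954.

21.954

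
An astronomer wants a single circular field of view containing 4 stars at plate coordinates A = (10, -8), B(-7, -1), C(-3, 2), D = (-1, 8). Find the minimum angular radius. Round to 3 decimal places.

9.901

The minimum enclosing circle of a finite set is fixed by two of the points (as a diameter) or three (as a circumcircle).
The minimum enclosing circle is determined by three boundary points: A, B, D.
Their circumcentre is (2.9, -1.1) with r² = 98.02.
The farthest remaining point C is at distance² 44.42 ≤ 98.02.
r = √(98.02) ≈ 9.901.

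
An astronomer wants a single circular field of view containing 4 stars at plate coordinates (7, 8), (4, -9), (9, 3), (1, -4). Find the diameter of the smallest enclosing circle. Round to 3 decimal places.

17.263

The farthest pair is (7, 8)–(4, -9) with squared distance 298. The circle on this segment as diameter has centre (5.5, -0.5) and r² = 298/4 = 74.5.
Check (9, 3): distance² to centre = 24.5 ≤ 74.5, so it lies inside.
All remaining points lie in this disk, and no smaller disk contains both endpoints, so this is the minimum enclosing circle.
Diameter = 2r = 2√(74.5) ≈ 17.263.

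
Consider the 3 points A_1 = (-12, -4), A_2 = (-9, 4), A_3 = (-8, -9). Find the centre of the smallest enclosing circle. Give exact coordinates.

Side lengths²: A_1A_2² = 73, A_1A_3² = 41, A_2A_3² = 170.
Since A_2A_3² = 170 ≥ 73 + 41 = 114, the angle opposite A_2A_3 is not acute, so the smallest enclosing circle has A_2A_3 as diameter.
Centre = midpoint of A_2A_3 = (-8.5, -2.5), r² = 170/4 = 42.5.
Centre = (-8.5, -2.5).

(-8.5, -2.5)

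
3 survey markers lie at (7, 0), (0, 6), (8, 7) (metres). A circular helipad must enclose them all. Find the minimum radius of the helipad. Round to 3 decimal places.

4.778

Call the three points A, B, C in the order given.
Side lengths²: AB² = 85, AC² = 50, BC² = 65.
Since AB² = 85 < 65 + 50 = 115, the triangle is acute, so the smallest enclosing circle is the circumcircle.
Circumcentre = (95/22, 87/22), r² = 5525/242.
r = √(5525/242) ≈ 4.778.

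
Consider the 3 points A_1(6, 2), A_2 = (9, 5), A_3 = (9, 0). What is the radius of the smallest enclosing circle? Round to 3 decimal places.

2.550

Side lengths²: A_1A_2² = 18, A_1A_3² = 13, A_2A_3² = 25.
Since A_2A_3² = 25 < 18 + 13 = 31, the triangle is acute, so the smallest enclosing circle is the circumcircle.
Circumcentre = (8.5, 2.5), r² = 6.5.
r = √(6.5) ≈ 2.550.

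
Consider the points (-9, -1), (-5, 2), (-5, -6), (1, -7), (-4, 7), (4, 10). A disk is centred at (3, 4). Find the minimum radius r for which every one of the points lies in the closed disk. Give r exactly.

The required radius is the distance from (3, 4) to the farthest point.
Squared distances: 169, 68, 164, 125, 58, 37.
Maximum is 169, attained at (-9, -1).
r = √169 = 13.

13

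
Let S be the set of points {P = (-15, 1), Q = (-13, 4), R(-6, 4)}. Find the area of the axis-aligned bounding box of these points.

27

x ranges over [-15, -6], width 9.
y ranges over [1, 4], height 3.
Area = 9 × 3 = 27.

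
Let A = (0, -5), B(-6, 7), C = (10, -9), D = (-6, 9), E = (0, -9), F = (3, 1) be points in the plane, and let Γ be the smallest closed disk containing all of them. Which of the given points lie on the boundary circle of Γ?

C, D

A smallest enclosing disk is always determined by at most three of the input points on its boundary.
The farthest pair is C–D with squared distance 580. The circle on this segment as diameter has centre (2, 0) and r² = 580/4 = 145.
Check A: distance² to centre = 29 ≤ 145, so it lies inside.
All remaining points lie in this disk, and no smaller disk contains both endpoints, so this is the minimum enclosing circle.
The points at distance exactly r from the centre are C, D — 2 points.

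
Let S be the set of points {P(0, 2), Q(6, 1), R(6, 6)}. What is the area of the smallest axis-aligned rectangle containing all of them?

x ranges over [0, 6], width 6.
y ranges over [1, 6], height 5.
Area = 6 × 5 = 30.

30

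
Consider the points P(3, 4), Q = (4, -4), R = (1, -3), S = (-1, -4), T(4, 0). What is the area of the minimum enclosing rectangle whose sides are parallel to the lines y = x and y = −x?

In coordinates u = x + y, v = x − y the rectangle is axis-aligned; the map (x,y)→(u,v) scales areas by 2.
u-values: 7, 0, -2, -5, 4; range = 7 − (-5) = 12.
v-values: -1, 8, 4, 3, 4; range = 8 − (-1) = 9.
Area = (12 × 9) / 2 = 54.

54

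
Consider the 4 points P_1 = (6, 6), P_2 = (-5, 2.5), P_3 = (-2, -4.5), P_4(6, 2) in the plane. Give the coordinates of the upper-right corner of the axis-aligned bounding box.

(6, 6)

x-range [-5, 6], y-range [-4.5, 6].
The upper-right corner is (6, 6).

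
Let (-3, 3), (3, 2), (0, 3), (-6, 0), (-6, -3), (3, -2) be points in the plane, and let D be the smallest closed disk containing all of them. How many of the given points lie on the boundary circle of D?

2

A smallest enclosing disk is always determined by at most three of the input points on its boundary.
The farthest pair is (3, 2)–(-6, -3) with squared distance 106. The circle on this segment as diameter has centre (-1.5, -0.5) and r² = 106/4 = 26.5.
Check (-3, 3): distance² to centre = 14.5 ≤ 26.5, so it lies inside.
All remaining points lie in this disk, and no smaller disk contains both endpoints, so this is the minimum enclosing circle.
The points at distance exactly r from the centre are (3, 2), (-6, -3) — 2 points.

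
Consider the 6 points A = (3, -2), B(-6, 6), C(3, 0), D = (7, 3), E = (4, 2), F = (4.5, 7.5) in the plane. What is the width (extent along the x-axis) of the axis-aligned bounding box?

13

max x = 7, min x = -6, so width = 13.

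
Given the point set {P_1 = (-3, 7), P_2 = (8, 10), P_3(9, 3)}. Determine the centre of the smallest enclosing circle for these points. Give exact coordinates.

(3.25, 5.75)

Side lengths²: P_1P_2² = 130, P_1P_3² = 160, P_2P_3² = 50.
Since P_1P_3² = 160 < 130 + 50 = 180, the triangle is acute, so the smallest enclosing circle is the circumcircle.
Circumcentre = (3.25, 5.75), r² = 40.625.
Centre = (3.25, 5.75).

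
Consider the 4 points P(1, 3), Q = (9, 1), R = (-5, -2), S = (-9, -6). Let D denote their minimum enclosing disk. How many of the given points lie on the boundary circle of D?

The minimum enclosing circle of a finite set is fixed by two of the points (as a diameter) or three (as a circumcircle).
The farthest pair is Q–S with squared distance 373. The circle on this segment as diameter has centre (0, -2.5) and r² = 373/4 = 93.25.
Check P: distance² to centre = 31.25 ≤ 93.25, so it lies inside.
All remaining points lie in this disk, and no smaller disk contains both endpoints, so this is the minimum enclosing circle.
The points at distance exactly r from the centre are Q, S — 2 points.

2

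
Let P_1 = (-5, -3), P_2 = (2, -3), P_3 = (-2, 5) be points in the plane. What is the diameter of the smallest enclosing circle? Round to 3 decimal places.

Side lengths²: P_1P_2² = 49, P_1P_3² = 73, P_2P_3² = 80.
Since P_2P_3² = 80 < 73 + 49 = 122, the triangle is acute, so the smallest enclosing circle is the circumcircle.
Circumcentre = (-1.5, 0.25), r² = 22.8125.
Diameter = 2r = 2√(22.8125) ≈ 9.552.

9.552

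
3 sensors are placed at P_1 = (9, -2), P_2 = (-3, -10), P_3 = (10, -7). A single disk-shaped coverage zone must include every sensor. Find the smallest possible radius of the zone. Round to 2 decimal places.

Side lengths²: P_1P_2² = 208, P_1P_3² = 26, P_2P_3² = 178.
Since P_1P_2² = 208 ≥ 178 + 26 = 204, the angle opposite P_1P_2 is not acute, so the smallest enclosing circle has P_1P_2 as diameter.
Centre = midpoint of P_1P_2 = (3, -6), r² = 208/4 = 52.
r = √52 ≈ 7.21.

7.21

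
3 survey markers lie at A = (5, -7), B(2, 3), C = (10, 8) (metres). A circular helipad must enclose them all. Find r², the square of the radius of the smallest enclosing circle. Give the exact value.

62.5

Side lengths²: AB² = 109, AC² = 250, BC² = 89.
Since AC² = 250 ≥ 109 + 89 = 198, the angle opposite AC is not acute, so the smallest enclosing circle has AC as diameter.
Centre = midpoint of AC = (7.5, 0.5), r² = 250/4 = 62.5.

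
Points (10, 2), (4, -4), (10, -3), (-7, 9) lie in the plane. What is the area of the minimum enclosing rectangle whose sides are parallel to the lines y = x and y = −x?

174

In coordinates u = x + y, v = x − y the rectangle is axis-aligned; the map (x,y)→(u,v) scales areas by 2.
u-values: 12, 0, 7, 2; range = 12 − 0 = 12.
v-values: 8, 8, 13, -16; range = 13 − (-16) = 29.
Area = (12 × 29) / 2 = 174.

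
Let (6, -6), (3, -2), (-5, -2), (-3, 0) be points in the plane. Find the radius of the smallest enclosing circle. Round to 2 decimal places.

5.85

A smallest enclosing disk is always determined by at most three of the input points on its boundary.
The farthest pair is (6, -6)–(-5, -2) with squared distance 137. The circle on this segment as diameter has centre (0.5, -4) and r² = 137/4 = 34.25.
Check (3, -2): distance² to centre = 10.25 ≤ 34.25, so it lies inside.
All remaining points lie in this disk, and no smaller disk contains both endpoints, so this is the minimum enclosing circle.
r = √(34.25) ≈ 5.85.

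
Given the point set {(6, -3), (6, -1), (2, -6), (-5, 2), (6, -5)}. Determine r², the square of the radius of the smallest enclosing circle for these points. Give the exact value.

42.5

The minimum enclosing circle of a finite set is fixed by two of the points (as a diameter) or three (as a circumcircle).
The farthest pair is (-5, 2)–(6, -5) with squared distance 170. The circle on this segment as diameter has centre (0.5, -1.5) and r² = 170/4 = 42.5.
Check (6, -3): distance² to centre = 32.5 ≤ 42.5, so it lies inside.
All remaining points lie in this disk, and no smaller disk contains both endpoints, so this is the minimum enclosing circle.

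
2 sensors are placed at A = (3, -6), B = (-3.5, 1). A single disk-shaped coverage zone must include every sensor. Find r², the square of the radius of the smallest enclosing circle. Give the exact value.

The smallest circle enclosing two points has them as diameter endpoints.
Centre = midpoint = (-0.25, -2.5); r² = |AB|²/4 = 91.25/4 = 22.8125.

22.8125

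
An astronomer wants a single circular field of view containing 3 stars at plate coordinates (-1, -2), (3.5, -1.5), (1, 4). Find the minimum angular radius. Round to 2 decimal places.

3.33

Call the three points A, B, C in the order given.
Side lengths²: AB² = 20.5, AC² = 40, BC² = 36.5.
Since AC² = 40 < 36.5 + 20.5 = 57, the triangle is acute, so the smallest enclosing circle is the circumcircle.
Circumcentre = (51/52, 35/52), r² = 14965/1352.
r = √(14965/1352) ≈ 3.33.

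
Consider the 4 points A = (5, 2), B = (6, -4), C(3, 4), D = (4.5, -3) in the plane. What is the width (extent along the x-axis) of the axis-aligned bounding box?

max x = 6, min x = 3, so width = 3.

3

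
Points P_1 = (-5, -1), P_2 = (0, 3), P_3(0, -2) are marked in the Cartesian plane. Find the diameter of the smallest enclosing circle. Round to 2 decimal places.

6.53

Side lengths²: P_1P_2² = 41, P_1P_3² = 26, P_2P_3² = 25.
Since P_1P_2² = 41 < 26 + 25 = 51, the triangle is acute, so the smallest enclosing circle is the circumcircle.
Circumcentre = (-2.1, 0.5), r² = 10.66.
Diameter = 2r = 2√(10.66) ≈ 6.53.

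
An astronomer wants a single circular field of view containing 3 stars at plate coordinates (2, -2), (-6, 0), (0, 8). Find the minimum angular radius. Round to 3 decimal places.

Call the three points A, B, C in the order given.
Side lengths²: AB² = 68, AC² = 104, BC² = 100.
Since AC² = 104 < 100 + 68 = 168, the triangle is acute, so the smallest enclosing circle is the circumcircle.
Circumcentre = (-21/19, 49/19), r² = 11050/361.
r = √(11050/361) ≈ 5.533.

5.533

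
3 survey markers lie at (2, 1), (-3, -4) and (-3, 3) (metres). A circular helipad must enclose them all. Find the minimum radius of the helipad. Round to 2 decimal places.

3.81

Call the three points A, B, C in the order given.
Side lengths²: AB² = 50, AC² = 29, BC² = 49.
Since AB² = 50 < 49 + 29 = 78, the triangle is acute, so the smallest enclosing circle is the circumcircle.
Circumcentre = (-1.5, -0.5), r² = 14.5.
r = √(14.5) ≈ 3.81.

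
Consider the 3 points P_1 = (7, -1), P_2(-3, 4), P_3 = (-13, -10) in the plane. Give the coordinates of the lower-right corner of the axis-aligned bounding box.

(7, -10)

x-range [-13, 7], y-range [-10, 4].
The lower-right corner is (7, -10).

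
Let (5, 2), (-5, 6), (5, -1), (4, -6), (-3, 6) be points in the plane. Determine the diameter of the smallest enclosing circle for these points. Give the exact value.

The farthest pair is (-5, 6)–(4, -6) with squared distance 225. The circle on this segment as diameter has centre (-0.5, 0) and r² = 225/4 = 56.25.
Check (5, 2): distance² to centre = 34.25 ≤ 56.25, so it lies inside.
All remaining points lie in this disk, and no smaller disk contains both endpoints, so this is the minimum enclosing circle.
Diameter = 2r = 2√(56.25) = 15.

15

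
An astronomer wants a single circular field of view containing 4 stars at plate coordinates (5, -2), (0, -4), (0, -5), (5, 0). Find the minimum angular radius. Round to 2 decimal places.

3.54

The farthest pair is (0, -5)–(5, 0) with squared distance 50. The circle on this segment as diameter has centre (2.5, -2.5) and r² = 50/4 = 12.5.
Check (5, -2): distance² to centre = 6.5 ≤ 12.5, so it lies inside.
All remaining points lie in this disk, and no smaller disk contains both endpoints, so this is the minimum enclosing circle.
r = √(12.5) ≈ 3.54.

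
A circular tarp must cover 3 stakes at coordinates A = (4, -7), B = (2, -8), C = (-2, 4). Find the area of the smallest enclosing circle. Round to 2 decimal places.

Side lengths²: AB² = 5, AC² = 157, BC² = 160.
Since BC² = 160 < 157 + 5 = 162, the triangle is acute, so the smallest enclosing circle is the circumcircle.
Circumcentre = (3/14, -27/14), r² = 3925/98.
Area = π·r² = π·3925/98 ≈ 125.82.

125.82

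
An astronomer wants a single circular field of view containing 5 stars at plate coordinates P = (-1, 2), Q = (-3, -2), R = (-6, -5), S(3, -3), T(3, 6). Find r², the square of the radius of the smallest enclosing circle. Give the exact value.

By Welzl's lemma the MEC is supported by two points (diametrically opposite) or three points (on a circumcircle).
The farthest pair is R–T with squared distance 202. The circle on this segment as diameter has centre (-1.5, 0.5) and r² = 202/4 = 50.5.
Check P: distance² to centre = 2.5 ≤ 50.5, so it lies inside.
All remaining points lie in this disk, and no smaller disk contains both endpoints, so this is the minimum enclosing circle.

50.5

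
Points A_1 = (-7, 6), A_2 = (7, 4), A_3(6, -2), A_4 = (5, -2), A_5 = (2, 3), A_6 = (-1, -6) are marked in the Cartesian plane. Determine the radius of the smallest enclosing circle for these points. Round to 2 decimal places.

7.79

The minimum enclosing circle is determined by three boundary points: A_1, A_2, A_6.
Their circumcentre is (-6/13, 23/13) with r² = 10250/169.
The farthest remaining point A_3 is at distance² 9457/169 ≤ 10250/169.
r = √(10250/169) ≈ 7.79.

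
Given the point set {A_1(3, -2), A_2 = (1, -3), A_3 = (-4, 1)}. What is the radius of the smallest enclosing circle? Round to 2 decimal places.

Side lengths²: A_1A_2² = 5, A_1A_3² = 58, A_2A_3² = 41.
Since A_1A_3² = 58 ≥ 41 + 5 = 46, the angle opposite A_1A_3 is not acute, so the smallest enclosing circle has A_1A_3 as diameter.
Centre = midpoint of A_1A_3 = (-0.5, -0.5), r² = 58/4 = 14.5.
r = √(14.5) ≈ 3.81.

3.81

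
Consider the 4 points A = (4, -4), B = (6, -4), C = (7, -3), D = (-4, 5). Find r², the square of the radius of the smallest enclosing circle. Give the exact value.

46.25

A smallest enclosing disk is always determined by at most three of the input points on its boundary.
The farthest pair is C–D with squared distance 185. The circle on this segment as diameter has centre (1.5, 1) and r² = 185/4 = 46.25.
Check A: distance² to centre = 31.25 ≤ 46.25, so it lies inside.
All remaining points lie in this disk, and no smaller disk contains both endpoints, so this is the minimum enclosing circle.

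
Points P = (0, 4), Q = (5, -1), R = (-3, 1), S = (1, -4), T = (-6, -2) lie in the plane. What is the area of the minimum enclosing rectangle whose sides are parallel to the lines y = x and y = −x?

60

In coordinates u = x + y, v = x − y the rectangle is axis-aligned; the map (x,y)→(u,v) scales areas by 2.
u-values: 4, 4, -2, -3, -8; range = 4 − (-8) = 12.
v-values: -4, 6, -4, 5, -4; range = 6 − (-4) = 10.
Area = (12 × 10) / 2 = 60.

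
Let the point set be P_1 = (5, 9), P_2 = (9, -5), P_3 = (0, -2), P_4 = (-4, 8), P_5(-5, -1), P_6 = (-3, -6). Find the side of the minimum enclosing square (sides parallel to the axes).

The bounding box has width 14 and height 15.
An axis-aligned square enclosing the set must have side ≥ max(width, height).
So the minimum side is max(14, 15) = 15.

15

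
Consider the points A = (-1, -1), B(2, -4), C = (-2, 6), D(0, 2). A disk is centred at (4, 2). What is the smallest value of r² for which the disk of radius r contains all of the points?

52

The required radius is the distance from (4, 2) to the farthest point.
Squared distances: 34, 40, 52, 16.
Maximum is 52, attained at C.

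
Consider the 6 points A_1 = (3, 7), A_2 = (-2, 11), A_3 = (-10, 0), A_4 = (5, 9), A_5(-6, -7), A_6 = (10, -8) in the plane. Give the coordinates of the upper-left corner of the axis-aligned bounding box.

x-range [-10, 10], y-range [-8, 11].
The upper-left corner is (-10, 11).

(-10, 11)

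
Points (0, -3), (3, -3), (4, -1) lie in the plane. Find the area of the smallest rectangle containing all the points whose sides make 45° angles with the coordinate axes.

9

In coordinates u = x + y, v = x − y the rectangle is axis-aligned; the map (x,y)→(u,v) scales areas by 2.
u-values: -3, 0, 3; range = 3 − (-3) = 6.
v-values: 3, 6, 5; range = 6 − 3 = 3.
Area = (6 × 3) / 2 = 9.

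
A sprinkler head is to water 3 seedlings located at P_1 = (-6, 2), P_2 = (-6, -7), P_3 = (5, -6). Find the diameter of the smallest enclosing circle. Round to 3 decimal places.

13.658

Side lengths²: P_1P_2² = 81, P_1P_3² = 185, P_2P_3² = 122.
Since P_1P_3² = 185 < 122 + 81 = 203, the triangle is acute, so the smallest enclosing circle is the circumcircle.
Circumcentre = (-19/22, -2.5), r² = 11285/242.
Diameter = 2r = 2√(11285/242) ≈ 13.658.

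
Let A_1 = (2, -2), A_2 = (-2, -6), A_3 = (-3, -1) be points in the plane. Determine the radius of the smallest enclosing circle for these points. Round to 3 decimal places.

Side lengths²: A_1A_2² = 32, A_1A_3² = 26, A_2A_3² = 26.
Since A_1A_2² = 32 < 26 + 26 = 52, the triangle is acute, so the smallest enclosing circle is the circumcircle.
Circumcentre = (-5/6, -19/6), r² = 169/18.
r = √(169/18) ≈ 3.064.

3.064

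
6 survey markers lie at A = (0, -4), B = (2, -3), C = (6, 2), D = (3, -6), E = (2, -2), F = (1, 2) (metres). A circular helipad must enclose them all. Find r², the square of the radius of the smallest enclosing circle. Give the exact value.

The minimum enclosing circle is determined by three boundary points: C, D, F.
Their circumcentre is (3.5, -1.625) with r² = 19.390625.
The farthest remaining point A is at distance² 17.890625 ≤ 19.390625.

19.390625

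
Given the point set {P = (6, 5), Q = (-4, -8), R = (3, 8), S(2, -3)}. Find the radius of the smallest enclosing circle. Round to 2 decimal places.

8.73

A smallest enclosing disk is always determined by at most three of the input points on its boundary.
The farthest pair is Q–R with squared distance 305. The circle on this segment as diameter has centre (-0.5, 0) and r² = 305/4 = 76.25.
Check P: distance² to centre = 67.25 ≤ 76.25, so it lies inside.
All remaining points lie in this disk, and no smaller disk contains both endpoints, so this is the minimum enclosing circle.
r = √(76.25) ≈ 8.73.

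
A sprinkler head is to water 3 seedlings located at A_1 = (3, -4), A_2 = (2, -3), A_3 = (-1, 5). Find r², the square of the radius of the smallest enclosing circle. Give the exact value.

Side lengths²: A_1A_2² = 2, A_1A_3² = 97, A_2A_3² = 73.
Since A_1A_3² = 97 ≥ 73 + 2 = 75, the angle opposite A_1A_3 is not acute, so the smallest enclosing circle has A_1A_3 as diameter.
Centre = midpoint of A_1A_3 = (1, 0.5), r² = 97/4 = 24.25.

24.25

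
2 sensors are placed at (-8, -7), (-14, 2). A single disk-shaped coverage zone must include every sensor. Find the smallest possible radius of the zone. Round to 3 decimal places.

5.408

The smallest circle enclosing two points has them as diameter endpoints.
Centre = midpoint = (-11, -2.5); r² = |(-8, -7)−(-14, 2)|²/4 = 117/4 = 29.25.
r = √(29.25) ≈ 5.408.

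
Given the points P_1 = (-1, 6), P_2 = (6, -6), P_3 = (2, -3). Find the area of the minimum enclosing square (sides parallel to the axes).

144

The bounding box has width 7 and height 12.
An axis-aligned square enclosing the set must have side ≥ max(width, height).
So the minimum side is max(7, 12) = 12.
Area = 12² = 144.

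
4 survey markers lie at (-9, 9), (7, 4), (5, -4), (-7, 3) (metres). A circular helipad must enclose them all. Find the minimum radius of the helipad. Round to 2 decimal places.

The farthest pair is (-9, 9)–(5, -4) with squared distance 365. The circle on this segment as diameter has centre (-2, 2.5) and r² = 365/4 = 91.25.
Check (7, 4): distance² to centre = 83.25 ≤ 91.25, so it lies inside.
All remaining points lie in this disk, and no smaller disk contains both endpoints, so this is the minimum enclosing circle.
r = √(91.25) ≈ 9.55.

9.55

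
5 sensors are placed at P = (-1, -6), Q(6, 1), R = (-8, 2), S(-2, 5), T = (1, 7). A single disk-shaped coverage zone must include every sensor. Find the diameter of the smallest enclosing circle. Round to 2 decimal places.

The minimum enclosing circle is determined by three boundary points: P, Q, R.
Their circumcentre is (-31/30, 31/30) with r² = 22261/450.
The farthest remaining point T is at distance² 17881/450 ≤ 22261/450.
Diameter = 2r = 2√(22261/450) ≈ 14.07.

14.07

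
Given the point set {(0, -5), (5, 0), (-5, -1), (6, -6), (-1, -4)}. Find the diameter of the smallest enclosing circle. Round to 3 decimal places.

12.083

The farthest pair is (-5, -1)–(6, -6) with squared distance 146. The circle on this segment as diameter has centre (0.5, -3.5) and r² = 146/4 = 36.5.
Check (0, -5): distance² to centre = 2.5 ≤ 36.5, so it lies inside.
All remaining points lie in this disk, and no smaller disk contains both endpoints, so this is the minimum enclosing circle.
Diameter = 2r = 2√(36.5) ≈ 12.083.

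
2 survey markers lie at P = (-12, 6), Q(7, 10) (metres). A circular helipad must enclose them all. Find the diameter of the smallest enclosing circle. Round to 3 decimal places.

The smallest circle enclosing two points has them as diameter endpoints.
Centre = midpoint = (-2.5, 8); r² = |PQ|²/4 = 377/4 = 94.25.
Diameter = 2r = 2√(94.25) ≈ 19.416.

19.416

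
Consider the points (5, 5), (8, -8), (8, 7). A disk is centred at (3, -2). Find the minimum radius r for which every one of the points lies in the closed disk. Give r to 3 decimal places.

10.296

The required radius is the distance from (3, -2) to the farthest point.
Squared distances: 53, 61, 106.
Maximum is 106, attained at (8, 7).
r = √106 ≈ 10.296.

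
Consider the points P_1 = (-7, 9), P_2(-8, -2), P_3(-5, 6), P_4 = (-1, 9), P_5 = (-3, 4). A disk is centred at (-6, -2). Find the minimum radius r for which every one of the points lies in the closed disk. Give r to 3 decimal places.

12.083

The required radius is the distance from (-6, -2) to the farthest point.
Squared distances: 122, 4, 65, 146, 45.
Maximum is 146, attained at P_4.
r = √146 ≈ 12.083.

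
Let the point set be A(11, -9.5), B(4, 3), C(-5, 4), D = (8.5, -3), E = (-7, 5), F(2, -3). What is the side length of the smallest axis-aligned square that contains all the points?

18

The bounding box has width 18 and height 14.5.
An axis-aligned square enclosing the set must have side ≥ max(width, height).
So the minimum side is max(18, 14.5) = 18.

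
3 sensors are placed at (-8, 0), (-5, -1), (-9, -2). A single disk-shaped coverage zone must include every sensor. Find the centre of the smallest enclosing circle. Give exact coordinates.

Call the three points A, B, C in the order given.
Side lengths²: AB² = 10, AC² = 5, BC² = 17.
Since BC² = 17 ≥ 10 + 5 = 15, the angle opposite BC is not acute, so the smallest enclosing circle has BC as diameter.
Centre = midpoint of BC = (-7, -1.5), r² = 17/4 = 4.25.
Centre = (-7, -1.5).

(-7, -1.5)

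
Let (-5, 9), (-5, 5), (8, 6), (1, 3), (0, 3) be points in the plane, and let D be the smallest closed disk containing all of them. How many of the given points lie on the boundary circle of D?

A smallest enclosing disk is always determined by at most three of the input points on its boundary.
The minimum enclosing circle is determined by three boundary points: (-5, 9), (-5, 5), (8, 6).
Their circumcentre is (18/13, 7) with r² = 7565/169.
The farthest remaining point (0, 3) is at distance² 3028/169 ≤ 7565/169.
The points at distance exactly r from the centre are (-5, 9), (-5, 5), (8, 6) — 3 points.

3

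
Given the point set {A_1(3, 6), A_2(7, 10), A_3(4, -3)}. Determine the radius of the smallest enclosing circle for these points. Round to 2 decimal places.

Side lengths²: A_1A_2² = 32, A_1A_3² = 82, A_2A_3² = 178.
Since A_2A_3² = 178 ≥ 82 + 32 = 114, the angle opposite A_2A_3 is not acute, so the smallest enclosing circle has A_2A_3 as diameter.
Centre = midpoint of A_2A_3 = (5.5, 3.5), r² = 178/4 = 44.5.
r = √(44.5) ≈ 6.67.

6.67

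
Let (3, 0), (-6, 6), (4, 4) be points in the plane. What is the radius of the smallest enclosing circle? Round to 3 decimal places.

Call the three points A, B, C in the order given.
Side lengths²: AB² = 117, AC² = 17, BC² = 104.
Since AB² = 117 < 104 + 17 = 121, the triangle is acute, so the smallest enclosing circle is the circumcircle.
Circumcentre = (-19/14, 45/14), r² = 2873/98.
r = √(2873/98) ≈ 5.414.

5.414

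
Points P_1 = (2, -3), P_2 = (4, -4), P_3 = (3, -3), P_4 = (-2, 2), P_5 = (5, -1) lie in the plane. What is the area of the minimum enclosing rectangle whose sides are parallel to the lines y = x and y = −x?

In coordinates u = x + y, v = x − y the rectangle is axis-aligned; the map (x,y)→(u,v) scales areas by 2.
u-values: -1, 0, 0, 0, 4; range = 4 − (-1) = 5.
v-values: 5, 8, 6, -4, 6; range = 8 − (-4) = 12.
Area = (5 × 12) / 2 = 30.

30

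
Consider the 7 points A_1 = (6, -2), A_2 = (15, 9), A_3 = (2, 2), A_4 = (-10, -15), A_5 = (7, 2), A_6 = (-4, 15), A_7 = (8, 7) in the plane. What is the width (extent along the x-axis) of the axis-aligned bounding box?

max x = 15, min x = -10, so width = 25.

25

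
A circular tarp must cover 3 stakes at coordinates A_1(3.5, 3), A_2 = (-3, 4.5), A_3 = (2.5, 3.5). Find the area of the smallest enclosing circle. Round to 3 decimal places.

Side lengths²: A_1A_2² = 44.5, A_1A_3² = 1.25, A_2A_3² = 31.25.
Since A_1A_2² = 44.5 ≥ 31.25 + 1.25 = 32.5, the angle opposite A_1A_2 is not acute, so the smallest enclosing circle has A_1A_2 as diameter.
Centre = midpoint of A_1A_2 = (0.25, 3.75), r² = 44.5/4 = 11.125.
Area = π·r² = π·11.125 ≈ 34.950.

34.950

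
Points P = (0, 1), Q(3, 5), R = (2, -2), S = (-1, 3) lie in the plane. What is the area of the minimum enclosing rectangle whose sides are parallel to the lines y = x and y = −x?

32

In coordinates u = x + y, v = x − y the rectangle is axis-aligned; the map (x,y)→(u,v) scales areas by 2.
u-values: 1, 8, 0, 2; range = 8 − 0 = 8.
v-values: -1, -2, 4, -4; range = 4 − (-4) = 8.
Area = (8 × 8) / 2 = 32.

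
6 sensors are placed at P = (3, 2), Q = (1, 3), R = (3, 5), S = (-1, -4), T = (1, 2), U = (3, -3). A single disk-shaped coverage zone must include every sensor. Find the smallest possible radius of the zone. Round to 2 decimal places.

By Welzl's lemma the MEC is supported by two points (diametrically opposite) or three points (on a circumcircle).
The farthest pair is R–S with squared distance 97. The circle on this segment as diameter has centre (1, 0.5) and r² = 97/4 = 24.25.
Check P: distance² to centre = 6.25 ≤ 24.25, so it lies inside.
All remaining points lie in this disk, and no smaller disk contains both endpoints, so this is the minimum enclosing circle.
r = √(24.25) ≈ 4.92.

4.92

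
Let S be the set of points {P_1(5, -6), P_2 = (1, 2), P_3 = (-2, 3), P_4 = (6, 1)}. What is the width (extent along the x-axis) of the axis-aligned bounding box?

8

max x = 6, min x = -2, so width = 8.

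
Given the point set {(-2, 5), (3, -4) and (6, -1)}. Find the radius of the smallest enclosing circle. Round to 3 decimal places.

5.200

Call the three points A, B, C in the order given.
Side lengths²: AB² = 106, AC² = 100, BC² = 18.
Since AB² = 106 < 100 + 18 = 118, the triangle is acute, so the smallest enclosing circle is the circumcircle.
Circumcentre = (8/7, 6/7), r² = 1325/49.
r = √(1325/49) ≈ 5.200.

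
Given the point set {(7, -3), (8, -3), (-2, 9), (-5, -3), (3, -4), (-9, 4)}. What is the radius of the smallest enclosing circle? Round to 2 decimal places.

The farthest pair is (8, -3)–(-9, 4) with squared distance 338. The circle on this segment as diameter has centre (-0.5, 0.5) and r² = 338/4 = 84.5.
Check (7, -3): distance² to centre = 68.5 ≤ 84.5, so it lies inside.
All remaining points lie in this disk, and no smaller disk contains both endpoints, so this is the minimum enclosing circle.
r = √(84.5) ≈ 9.19.

9.19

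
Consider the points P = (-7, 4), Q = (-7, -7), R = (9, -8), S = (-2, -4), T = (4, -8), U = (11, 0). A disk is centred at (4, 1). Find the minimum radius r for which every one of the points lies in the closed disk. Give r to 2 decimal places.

13.60

The required radius is the distance from (4, 1) to the farthest point.
Squared distances: 130, 185, 106, 61, 81, 50.
Maximum is 185, attained at Q.
r = √185 ≈ 13.60.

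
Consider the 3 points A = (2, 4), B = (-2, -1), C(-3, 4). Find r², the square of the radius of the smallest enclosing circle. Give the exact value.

Side lengths²: AB² = 41, AC² = 25, BC² = 26.
Since AB² = 41 < 26 + 25 = 51, the triangle is acute, so the smallest enclosing circle is the circumcircle.
Circumcentre = (-0.5, 1.9), r² = 10.66.

10.66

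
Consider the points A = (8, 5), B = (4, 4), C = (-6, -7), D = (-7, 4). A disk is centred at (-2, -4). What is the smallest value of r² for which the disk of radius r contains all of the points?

181

The required radius is the distance from (-2, -4) to the farthest point.
Squared distances: 181, 100, 25, 89.
Maximum is 181, attained at A.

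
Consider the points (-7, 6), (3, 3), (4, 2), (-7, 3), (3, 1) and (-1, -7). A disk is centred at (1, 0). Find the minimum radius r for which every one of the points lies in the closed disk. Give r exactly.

10

The required radius is the distance from (1, 0) to the farthest point.
Squared distances: 100, 13, 13, 73, 5, 53.
Maximum is 100, attained at (-7, 6).
r = √100 = 10.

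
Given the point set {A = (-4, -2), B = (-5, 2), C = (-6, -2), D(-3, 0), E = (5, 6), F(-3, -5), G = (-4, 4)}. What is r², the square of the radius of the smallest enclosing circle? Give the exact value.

34225/722

A smallest enclosing disk is always determined by at most three of the input points on its boundary.
The minimum enclosing circle is determined by three boundary points: C, E, F.
Their circumcentre is (5/38, 43/38) with r² = 34225/722.
The farthest remaining point B is at distance² 19557/722 ≤ 34225/722.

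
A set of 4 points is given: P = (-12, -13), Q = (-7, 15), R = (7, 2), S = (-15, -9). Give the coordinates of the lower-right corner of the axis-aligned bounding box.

x-range [-15, 7], y-range [-13, 15].
The lower-right corner is (7, -13).

(7, -13)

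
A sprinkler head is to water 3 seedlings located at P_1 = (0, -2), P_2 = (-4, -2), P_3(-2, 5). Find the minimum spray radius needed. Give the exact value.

Side lengths²: P_1P_2² = 16, P_1P_3² = 53, P_2P_3² = 53.
Since P_2P_3² = 53 < 53 + 16 = 69, the triangle is acute, so the smallest enclosing circle is the circumcircle.
Circumcentre = (-2, 17/14), r² = 2809/196.
r = √(2809/196) = 53/14.

53/14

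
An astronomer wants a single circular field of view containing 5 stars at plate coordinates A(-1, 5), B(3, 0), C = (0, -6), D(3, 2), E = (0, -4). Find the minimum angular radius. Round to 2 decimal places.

By Welzl's lemma the MEC is supported by two points (diametrically opposite) or three points (on a circumcircle).
The farthest pair is A–C with squared distance 122. The circle on this segment as diameter has centre (-0.5, -0.5) and r² = 122/4 = 30.5.
Check B: distance² to centre = 12.5 ≤ 30.5, so it lies inside.
All remaining points lie in this disk, and no smaller disk contains both endpoints, so this is the minimum enclosing circle.
r = √(30.5) ≈ 5.52.

5.52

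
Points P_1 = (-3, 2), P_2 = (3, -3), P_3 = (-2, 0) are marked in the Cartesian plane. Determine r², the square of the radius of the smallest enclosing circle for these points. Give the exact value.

Side lengths²: P_1P_2² = 61, P_1P_3² = 5, P_2P_3² = 34.
Since P_1P_2² = 61 ≥ 34 + 5 = 39, the angle opposite P_1P_2 is not acute, so the smallest enclosing circle has P_1P_2 as diameter.
Centre = midpoint of P_1P_2 = (0, -0.5), r² = 61/4 = 15.25.

15.25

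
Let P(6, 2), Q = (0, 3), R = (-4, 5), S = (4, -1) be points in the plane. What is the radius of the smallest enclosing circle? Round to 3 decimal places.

The minimum enclosing circle is determined by three boundary points: P, R, S.
Their circumcentre is (11/12, 29/9) with r² = 35425/1296.
The farthest remaining point Q is at distance² 1153/1296 ≤ 35425/1296.
r = √(35425/1296) ≈ 5.228.

5.228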